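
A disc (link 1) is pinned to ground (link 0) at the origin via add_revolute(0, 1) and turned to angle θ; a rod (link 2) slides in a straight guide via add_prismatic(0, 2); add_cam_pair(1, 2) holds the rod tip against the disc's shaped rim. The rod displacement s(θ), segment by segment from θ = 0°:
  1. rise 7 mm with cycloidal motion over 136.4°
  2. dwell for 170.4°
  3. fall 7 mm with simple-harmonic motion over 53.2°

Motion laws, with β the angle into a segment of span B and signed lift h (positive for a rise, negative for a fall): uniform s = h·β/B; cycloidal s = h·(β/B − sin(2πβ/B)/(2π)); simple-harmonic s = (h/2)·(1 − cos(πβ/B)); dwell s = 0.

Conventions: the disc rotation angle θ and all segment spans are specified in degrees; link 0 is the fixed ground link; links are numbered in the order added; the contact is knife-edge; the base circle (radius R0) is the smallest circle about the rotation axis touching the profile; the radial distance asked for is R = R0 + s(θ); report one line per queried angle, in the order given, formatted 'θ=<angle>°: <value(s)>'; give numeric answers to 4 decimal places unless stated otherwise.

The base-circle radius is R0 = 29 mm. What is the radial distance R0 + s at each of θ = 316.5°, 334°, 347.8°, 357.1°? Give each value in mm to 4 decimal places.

segment 1 (0° to 136.4°, cycloidal, h = 7) is passed completely: s = 0.0000 + (7) = 7.0000
segment 2 (136.4° to 306.8°, dwell): s unchanged at 7.0000
θ = 316.5° falls in segment 3 (306.8° to 360°, simple-harmonic, h = -7): β = 316.5 − 306.8 = 9.7°, B = 53.2°; Δs = -7/2·(1 − cos(π·0.1823)) = -0.5587; s = 7.0000 − 0.5587 = 6.4413
θ = 334° falls in segment 3 (306.8° to 360°, simple-harmonic, h = -7): β = 334 − 306.8 = 27.2°, B = 53.2°; Δs = -7/2·(1 − cos(π·0.5113)) = -3.6240; s = 7.0000 − 3.6240 = 3.3760
θ = 347.8° falls in segment 3 (306.8° to 360°, simple-harmonic, h = -7): β = 347.8 − 306.8 = 41°, B = 53.2°; Δs = -7/2·(1 − cos(π·0.7707)) = -6.1303; s = 7.0000 − 6.1303 = 0.8697
θ = 357.1° falls in segment 3 (306.8° to 360°, simple-harmonic, h = -7): β = 357.1 − 306.8 = 50.3°, B = 53.2°; Δs = -7/2·(1 − cos(π·0.9455)) = -6.9488; s = 7.0000 − 6.9488 = 0.0512
θ=316.5°: R = R0 + s = 29 + 6.4413 = 35.4413
θ=334°: R = R0 + s = 29 + 3.3760 = 32.3760
θ=347.8°: R = R0 + s = 29 + 0.8697 = 29.8697
θ=357.1°: R = R0 + s = 29 + 0.0512 = 29.0512

θ=316.5°: 35.4413
θ=334°: 32.3760
θ=347.8°: 29.8697
θ=357.1°: 29.0512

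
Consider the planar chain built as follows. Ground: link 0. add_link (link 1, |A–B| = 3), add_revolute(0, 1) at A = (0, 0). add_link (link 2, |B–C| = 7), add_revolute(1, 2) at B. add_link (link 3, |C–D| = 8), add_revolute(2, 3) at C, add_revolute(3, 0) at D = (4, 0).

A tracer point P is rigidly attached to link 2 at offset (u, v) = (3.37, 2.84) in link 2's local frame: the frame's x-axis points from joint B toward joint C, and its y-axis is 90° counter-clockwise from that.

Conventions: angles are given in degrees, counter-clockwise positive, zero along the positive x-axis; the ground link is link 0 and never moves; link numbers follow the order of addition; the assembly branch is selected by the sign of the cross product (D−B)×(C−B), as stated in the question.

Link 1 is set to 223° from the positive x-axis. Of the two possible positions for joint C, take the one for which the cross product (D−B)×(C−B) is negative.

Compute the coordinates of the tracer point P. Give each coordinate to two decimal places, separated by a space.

A=(0,0), D=(4.00,0)
B = A + 3.00·(cos223°, sin223°) = (-2.1941, -2.0460)
|BD| = 6.5232
circle(B,7.00) ∩ circle(D,8.00): a=2.1119, h=6.6738
  candidates: C₊=(-2.2820,4.9535) cross=43.535; C₋=(1.9045,-7.7207) cross=-43.535
  branch - wants cross < 0 → take C=(1.9045,-7.7207) (cross=-43.535)
ex = (C−B)/|BC| = (0.5855,-0.8107); ey = (0.8107,0.5855)
P = B + 3.37·ex + 2.84·ey = (2.0814,-3.1151)

2.08 -3.12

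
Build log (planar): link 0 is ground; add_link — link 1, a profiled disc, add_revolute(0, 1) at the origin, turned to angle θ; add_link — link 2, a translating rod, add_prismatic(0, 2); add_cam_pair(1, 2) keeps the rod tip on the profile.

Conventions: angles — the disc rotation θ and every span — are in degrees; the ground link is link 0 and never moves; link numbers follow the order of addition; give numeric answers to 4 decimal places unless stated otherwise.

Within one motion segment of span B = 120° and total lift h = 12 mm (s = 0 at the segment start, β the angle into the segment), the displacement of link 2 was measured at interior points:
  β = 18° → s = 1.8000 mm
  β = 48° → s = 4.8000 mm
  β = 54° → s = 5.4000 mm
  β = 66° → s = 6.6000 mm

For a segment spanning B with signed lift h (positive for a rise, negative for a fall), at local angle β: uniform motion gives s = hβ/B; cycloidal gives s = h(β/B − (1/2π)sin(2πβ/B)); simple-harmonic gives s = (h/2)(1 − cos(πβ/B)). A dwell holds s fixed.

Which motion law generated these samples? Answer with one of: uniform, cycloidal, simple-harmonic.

candidates at β/B = r: uniform s = h·r (linear in β); cycloidal s = h·(r − sin(2πr)/(2π)); simple-harmonic s = (h/2)(1 − cos(πr))
β=18°: printed 1.8000 | uniform 1.8000, cycloidal 0.2549, simple-harmonic 0.6540
β=48°: printed 4.8000 | uniform 4.8000, cycloidal 3.6774, simple-harmonic 4.1459
β=54°: printed 5.4000 | uniform 5.4000, cycloidal 4.8098, simple-harmonic 5.0614
β=66°: printed 6.6000 | uniform 6.6000, cycloidal 7.1902, simple-harmonic 6.9386
only one law matches every sample → uniform

uniform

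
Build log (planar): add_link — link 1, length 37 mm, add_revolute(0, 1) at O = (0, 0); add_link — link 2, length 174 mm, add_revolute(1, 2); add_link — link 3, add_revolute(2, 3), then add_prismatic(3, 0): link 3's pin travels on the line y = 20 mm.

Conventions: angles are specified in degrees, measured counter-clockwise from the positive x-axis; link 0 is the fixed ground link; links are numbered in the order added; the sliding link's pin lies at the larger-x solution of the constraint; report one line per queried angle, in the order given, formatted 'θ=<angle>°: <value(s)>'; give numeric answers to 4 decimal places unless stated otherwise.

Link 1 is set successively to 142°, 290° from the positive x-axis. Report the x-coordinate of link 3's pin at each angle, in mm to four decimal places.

geometry: r = 37 mm, L = 174 mm, e = 20 mm
θ=142°: crank pin P = (r cos θ, r sin θ) = (-29.156398, 22.779475)
θ=142°: h = r sin θ − e = 22.779475 − 20 = 2.779475
θ=142°: x = r cos θ + √(L² − h²) = -29.156398 + 173.977799 = 144.821401
θ=290°: crank pin P = (r cos θ, r sin θ) = (12.654745, -34.768627)
θ=290°: h = r sin θ − e = -34.768627 − 20 = -54.768627
θ=290°: x = r cos θ + √(L² − h²) = 12.654745 + 165.155677 = 177.810422

θ=142°: 144.8214
θ=290°: 177.8104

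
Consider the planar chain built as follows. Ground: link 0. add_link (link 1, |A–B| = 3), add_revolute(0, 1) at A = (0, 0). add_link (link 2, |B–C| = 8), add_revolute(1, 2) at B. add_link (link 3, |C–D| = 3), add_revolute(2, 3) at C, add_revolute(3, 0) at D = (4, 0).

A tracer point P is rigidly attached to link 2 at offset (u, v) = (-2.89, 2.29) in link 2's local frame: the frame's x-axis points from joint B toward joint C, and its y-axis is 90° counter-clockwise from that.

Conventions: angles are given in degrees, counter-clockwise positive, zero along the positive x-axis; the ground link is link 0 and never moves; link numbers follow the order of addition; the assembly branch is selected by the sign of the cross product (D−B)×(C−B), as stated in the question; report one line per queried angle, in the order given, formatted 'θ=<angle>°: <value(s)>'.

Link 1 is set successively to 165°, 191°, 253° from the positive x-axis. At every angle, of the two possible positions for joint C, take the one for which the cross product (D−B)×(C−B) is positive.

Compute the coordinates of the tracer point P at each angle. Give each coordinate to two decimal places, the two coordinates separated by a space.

A=(0,0), D=(4.00,0)
θ=165°: B = A + 3.00·(cos165°, sin165°) = (-2.8978, 0.7765)
θ=165°: |BD| = 6.9413
θ=165°: circle(B,8.00) ∩ circle(D,3.00): a=7.4324, h=2.9595
θ=165°:   candidates: C₊=(4.8191,2.8860) cross=20.543; C₋=(4.1570,-2.9959) cross=-20.543
θ=165°:   branch + wants cross > 0 → take C=(4.8191,2.8860) (cross=20.543)
θ=165°: ex = (C−B)/|BC| = (0.9646,0.2637); ey = (-0.2637,0.9646)
θ=165°: P = B + -2.89·ex + 2.29·ey = (-6.2894,2.2233)
θ=191°: B = A + 3.00·(cos191°, sin191°) = (-2.9449, -0.5724)
θ=191°: |BD| = 6.9684
θ=191°: circle(B,8.00) ∩ circle(D,3.00): a=7.4306, h=2.9642
θ=191°:   candidates: C₊=(4.2171,2.9921) cross=20.656; C₋=(4.7041,-2.9162) cross=-20.656
θ=191°:   branch + wants cross > 0 → take C=(4.2171,2.9921) (cross=20.656)
θ=191°: ex = (C−B)/|BC| = (0.8952,0.4456); ey = (-0.4456,0.8952)
θ=191°: P = B + -2.89·ex + 2.29·ey = (-6.5525,0.1900)
θ=253°: B = A + 3.00·(cos253°, sin253°) = (-0.8771, -2.8689)
θ=253°: |BD| = 5.6583
θ=253°: circle(B,8.00) ∩ circle(D,3.00): a=7.6892, h=2.2080
θ=253°:   candidates: C₊=(4.6310,2.9329) cross=12.494; C₋=(6.8700,-0.8735) cross=-12.494
θ=253°:   branch + wants cross > 0 → take C=(4.6310,2.9329) (cross=12.494)
θ=253°: ex = (C−B)/|BC| = (0.6885,0.7252); ey = (-0.7252,0.6885)
θ=253°: P = B + -2.89·ex + 2.29·ey = (-4.5277,-3.3881)

θ=165°: -6.29 2.22
θ=191°: -6.55 0.19
θ=253°: -4.53 -3.39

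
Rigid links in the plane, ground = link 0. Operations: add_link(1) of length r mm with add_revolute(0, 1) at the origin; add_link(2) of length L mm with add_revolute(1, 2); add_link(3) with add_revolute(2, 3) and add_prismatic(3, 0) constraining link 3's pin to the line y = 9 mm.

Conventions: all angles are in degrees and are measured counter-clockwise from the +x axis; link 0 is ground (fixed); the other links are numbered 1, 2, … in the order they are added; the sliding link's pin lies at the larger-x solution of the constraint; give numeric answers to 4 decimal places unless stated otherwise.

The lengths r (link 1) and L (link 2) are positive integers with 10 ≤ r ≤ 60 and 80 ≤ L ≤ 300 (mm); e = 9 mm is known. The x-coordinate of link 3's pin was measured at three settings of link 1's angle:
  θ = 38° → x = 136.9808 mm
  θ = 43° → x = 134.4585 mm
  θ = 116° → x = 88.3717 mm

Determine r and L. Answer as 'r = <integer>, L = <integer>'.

constraint per measurement: (x − r cos θ)² + (r sin θ − e)² = L²
subtracting the θ₁ and θ₂ equations cancels the r² and L² terms:
r = (x₁² − x₂²) / (2[(x₁cos θ₁ + e sin θ₁) − (x₂cos θ₂ + e sin θ₂)]) = 37.9999 → r = 38
L² = (x₁ − r cos θ₁)² + (r sin θ₁ − e)² = 11664.0090 → L = 108.0000 → L = 108
check at θ₃=116°: x = 88.3717 (printed 88.3717) ✓

r = 38, L = 108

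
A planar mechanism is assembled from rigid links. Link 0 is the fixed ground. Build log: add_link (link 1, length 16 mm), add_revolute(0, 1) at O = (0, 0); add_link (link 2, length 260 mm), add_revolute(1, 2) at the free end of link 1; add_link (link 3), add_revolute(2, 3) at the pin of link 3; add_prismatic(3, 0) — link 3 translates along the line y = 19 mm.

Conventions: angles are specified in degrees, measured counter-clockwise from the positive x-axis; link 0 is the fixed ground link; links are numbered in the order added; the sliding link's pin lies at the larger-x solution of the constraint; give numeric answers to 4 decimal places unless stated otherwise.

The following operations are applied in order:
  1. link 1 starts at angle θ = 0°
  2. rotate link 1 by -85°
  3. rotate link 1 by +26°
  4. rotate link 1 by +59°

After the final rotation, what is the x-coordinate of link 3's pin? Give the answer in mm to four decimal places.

geometry: r = 16 mm, L = 260 mm, e = 19 mm; θ starts at 0°
rotate link 1 by -85°: θ ← 0° -85° = -85°
rotate link 1 by +26°: θ ← -85° +26° = -59°
rotate link 1 by +59°: θ ← -59° +59° = 0°
crank pin P = (r cos θ, r sin θ) = (16.000000, 0.000000)
h = r sin θ − e = 0.000000 − 19 = -19.000000
x = r cos θ + √(L² − h²) = 16.000000 + 259.304840 = 275.304840

275.3048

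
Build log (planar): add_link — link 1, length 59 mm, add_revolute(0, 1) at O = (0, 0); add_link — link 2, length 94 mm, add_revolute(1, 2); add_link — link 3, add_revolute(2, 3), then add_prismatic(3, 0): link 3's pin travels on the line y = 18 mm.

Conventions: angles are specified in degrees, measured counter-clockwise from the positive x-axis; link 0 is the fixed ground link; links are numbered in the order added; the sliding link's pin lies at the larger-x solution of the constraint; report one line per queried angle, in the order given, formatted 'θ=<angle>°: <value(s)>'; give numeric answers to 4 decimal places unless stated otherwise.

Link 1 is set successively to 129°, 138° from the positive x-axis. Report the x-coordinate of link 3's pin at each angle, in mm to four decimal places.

geometry: r = 59 mm, L = 94 mm, e = 18 mm
θ=129°: crank pin P = (r cos θ, r sin θ) = (-37.129903, 45.851612)
θ=129°: h = r sin θ − e = 45.851612 − 18 = 27.851612
θ=129°: x = r cos θ + √(L² − h²) = -37.129903 + 89.779105 = 52.649202
θ=138°: crank pin P = (r cos θ, r sin θ) = (-43.845545, 39.478706)
θ=138°: h = r sin θ − e = 39.478706 − 18 = 21.478706
θ=138°: x = r cos θ + √(L² − h²) = -43.845545 + 91.513197 = 47.667652

θ=129°: 52.6492
θ=138°: 47.6677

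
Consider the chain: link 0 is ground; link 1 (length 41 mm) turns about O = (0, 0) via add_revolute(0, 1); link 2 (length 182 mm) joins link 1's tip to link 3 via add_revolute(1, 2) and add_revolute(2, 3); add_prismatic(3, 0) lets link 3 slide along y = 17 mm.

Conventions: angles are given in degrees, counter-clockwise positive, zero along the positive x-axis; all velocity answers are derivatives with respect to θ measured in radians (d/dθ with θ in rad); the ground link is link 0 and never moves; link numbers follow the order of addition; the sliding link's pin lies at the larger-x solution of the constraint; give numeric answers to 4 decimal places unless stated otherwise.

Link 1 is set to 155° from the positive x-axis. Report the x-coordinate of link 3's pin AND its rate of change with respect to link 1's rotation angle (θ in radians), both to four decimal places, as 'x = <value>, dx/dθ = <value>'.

geometry: r = 41 mm, L = 182 mm, e = 17 mm
crank pin P = (r cos θ, r sin θ) = (-37.158619, 17.327349)
h = r sin θ − e = 17.327349 − 17 = 0.327349
x = r cos θ + √(L² − h²) = -37.158619 + 181.999706 = 144.841086
dx/dθ = −r sin θ − h·r cos θ/√(L² − h²) (θ in radians; h = 0.327349) = -17.260514

x = 144.8411, dx/dθ = -17.2605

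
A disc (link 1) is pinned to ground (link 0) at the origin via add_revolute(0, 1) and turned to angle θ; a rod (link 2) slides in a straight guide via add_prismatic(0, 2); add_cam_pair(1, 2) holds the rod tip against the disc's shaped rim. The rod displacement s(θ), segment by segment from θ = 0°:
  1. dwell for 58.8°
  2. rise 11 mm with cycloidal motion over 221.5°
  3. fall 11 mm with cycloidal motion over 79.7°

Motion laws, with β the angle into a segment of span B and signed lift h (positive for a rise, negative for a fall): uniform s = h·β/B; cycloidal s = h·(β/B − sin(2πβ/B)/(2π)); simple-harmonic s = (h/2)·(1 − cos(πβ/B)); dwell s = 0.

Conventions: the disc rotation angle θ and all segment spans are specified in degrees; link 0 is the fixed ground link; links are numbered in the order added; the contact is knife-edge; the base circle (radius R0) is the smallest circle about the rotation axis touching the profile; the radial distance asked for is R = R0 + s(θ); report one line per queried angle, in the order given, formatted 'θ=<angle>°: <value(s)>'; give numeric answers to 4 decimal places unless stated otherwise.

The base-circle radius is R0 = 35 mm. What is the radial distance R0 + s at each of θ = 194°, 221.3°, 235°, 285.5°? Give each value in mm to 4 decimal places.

segment 1 (0° to 58.8°, dwell): s unchanged at 0.0000
θ = 194° falls in segment 2 (58.8° to 280.3°, cycloidal, h = 11): β = 194 − 58.8 = 135.2°, B = 221.5°; Δs = 11·(0.6104 − sin(2π·0.6104)/(2π)) = 7.8334; s = 0.0000 + 7.8334 = 7.8334
θ = 221.3° falls in segment 2 (58.8° to 280.3°, cycloidal, h = 11): β = 221.3 − 58.8 = 162.5°, B = 221.5°; Δs = 11·(0.7336 − sin(2π·0.7336)/(2π)) = 9.8114; s = 0.0000 + 9.8114 = 9.8114
θ = 235° falls in segment 2 (58.8° to 280.3°, cycloidal, h = 11): β = 235 − 58.8 = 176.2°, B = 221.5°; Δs = 11·(0.7955 − sin(2π·0.7955)/(2π)) = 10.4300; s = 0.0000 + 10.4300 = 10.4300
segment 2 (58.8° to 280.3°, cycloidal, h = 11) is passed completely: s = 0.0000 + (11) = 11.0000
θ = 285.5° falls in segment 3 (280.3° to 360°, cycloidal, h = -11): β = 285.5 − 280.3 = 5.2°, B = 79.7°; Δs = -11·(0.0652 − sin(2π·0.0652)/(2π)) = -0.0199; s = 11.0000 − 0.0199 = 10.9801
θ=194°: R = R0 + s = 35 + 7.8334 = 42.8334
θ=221.3°: R = R0 + s = 35 + 9.8114 = 44.8114
θ=235°: R = R0 + s = 35 + 10.4300 = 45.4300
θ=285.5°: R = R0 + s = 35 + 10.9801 = 45.9801

θ=194°: 42.8334
θ=221.3°: 44.8114
θ=235°: 45.4300
θ=285.5°: 45.9801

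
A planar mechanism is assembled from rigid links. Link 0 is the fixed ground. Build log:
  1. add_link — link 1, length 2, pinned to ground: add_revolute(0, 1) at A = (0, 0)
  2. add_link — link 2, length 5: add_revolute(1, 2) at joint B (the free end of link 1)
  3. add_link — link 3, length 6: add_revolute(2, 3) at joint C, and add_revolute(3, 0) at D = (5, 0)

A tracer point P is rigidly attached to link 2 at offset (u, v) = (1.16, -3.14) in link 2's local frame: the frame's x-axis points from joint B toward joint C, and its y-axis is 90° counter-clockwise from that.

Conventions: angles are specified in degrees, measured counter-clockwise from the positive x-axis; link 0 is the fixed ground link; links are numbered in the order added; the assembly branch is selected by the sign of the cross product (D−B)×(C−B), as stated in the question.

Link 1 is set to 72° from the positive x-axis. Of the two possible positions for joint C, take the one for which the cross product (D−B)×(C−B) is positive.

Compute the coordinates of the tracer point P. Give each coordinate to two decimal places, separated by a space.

A=(0,0), D=(5.00,0)
B = A + 2.00·(cos72°, sin72°) = (0.6180, 1.9021)
|BD| = 4.7770
circle(B,5.00) ∩ circle(D,6.00): a=1.2371, h=4.8445
  candidates: C₊=(3.6819,5.8534) cross=23.142; C₋=(-0.1761,-3.0344) cross=-23.142
  branch + wants cross > 0 → take C=(3.6819,5.8534) (cross=23.142)
ex = (C−B)/|BC| = (0.6128,0.7903); ey = (-0.7903,0.6128)
P = B + 1.16·ex + -3.14·ey = (3.8103,0.8947)

3.81 0.89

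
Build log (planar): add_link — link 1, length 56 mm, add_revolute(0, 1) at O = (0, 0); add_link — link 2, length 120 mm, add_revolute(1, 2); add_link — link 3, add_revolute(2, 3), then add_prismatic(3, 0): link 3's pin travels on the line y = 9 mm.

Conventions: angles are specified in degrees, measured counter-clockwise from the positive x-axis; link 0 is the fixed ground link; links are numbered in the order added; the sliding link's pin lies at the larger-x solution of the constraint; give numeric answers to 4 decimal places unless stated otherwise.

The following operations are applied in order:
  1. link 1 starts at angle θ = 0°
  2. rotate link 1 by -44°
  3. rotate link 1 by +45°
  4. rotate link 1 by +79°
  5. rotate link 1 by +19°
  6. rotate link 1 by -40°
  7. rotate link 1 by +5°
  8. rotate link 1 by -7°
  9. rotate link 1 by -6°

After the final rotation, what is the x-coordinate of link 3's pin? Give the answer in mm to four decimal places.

geometry: r = 56 mm, L = 120 mm, e = 9 mm; θ starts at 0°
rotate link 1 by -44°: θ ← 0° -44° = -44°
rotate link 1 by +45°: θ ← -44° +45° = 1°
rotate link 1 by +79°: θ ← 1° +79° = 80°
rotate link 1 by +19°: θ ← 80° +19° = 99°
rotate link 1 by -40°: θ ← 99° -40° = 59°
rotate link 1 by +5°: θ ← 59° +5° = 64°
rotate link 1 by -7°: θ ← 64° -7° = 57°
rotate link 1 by -6°: θ ← 57° -6° = 51°
crank pin P = (r cos θ, r sin θ) = (35.241942, 43.520174)
h = r sin θ − e = 43.520174 − 9 = 34.520174
x = r cos θ + √(L² − h²) = 35.241942 + 114.927619 = 150.169561

150.1696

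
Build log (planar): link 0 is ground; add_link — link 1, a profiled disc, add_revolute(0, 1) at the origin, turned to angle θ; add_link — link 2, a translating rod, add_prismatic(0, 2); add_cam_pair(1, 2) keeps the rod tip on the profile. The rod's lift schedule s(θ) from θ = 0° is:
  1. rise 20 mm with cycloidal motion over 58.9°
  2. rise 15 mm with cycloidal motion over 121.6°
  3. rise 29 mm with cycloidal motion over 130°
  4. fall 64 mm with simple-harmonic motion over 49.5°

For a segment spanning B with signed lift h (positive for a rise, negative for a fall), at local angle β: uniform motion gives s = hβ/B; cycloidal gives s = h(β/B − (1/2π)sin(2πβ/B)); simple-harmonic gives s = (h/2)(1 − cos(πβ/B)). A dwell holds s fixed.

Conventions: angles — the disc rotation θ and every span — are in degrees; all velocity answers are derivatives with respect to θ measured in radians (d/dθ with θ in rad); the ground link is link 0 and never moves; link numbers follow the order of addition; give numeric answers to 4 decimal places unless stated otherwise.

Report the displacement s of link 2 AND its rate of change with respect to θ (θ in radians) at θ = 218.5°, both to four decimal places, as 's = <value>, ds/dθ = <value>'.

seg 1 [0°–58.9°] cycloidal, h=20: full span → s += 20 → s = 20.0000
seg 2 [58.9°–180.5°] cycloidal, h=15: full span → s += 15 → s = 35.0000
seg 3 [180.5°–310.5°] cycloidal, h=29: θ=218.5° here. β=38, B=130. 29·(0.2923 − sin(2π·0.2923)/(2π)) = 4.0235 → s = 39.0235
velocity in seg [180.5°–310.5°] (cycloidal), θ in radians: β = 38° = 0.6632 rad, B = 130° = 2.2689 rad; ds/dθ = (h/B)(1 − cos(2πβ/B)) = (29/2.2689)(1 − cos(2π·0.2923)) = 16.139125 mm/rad

s = 39.0235, ds/dθ = 16.1391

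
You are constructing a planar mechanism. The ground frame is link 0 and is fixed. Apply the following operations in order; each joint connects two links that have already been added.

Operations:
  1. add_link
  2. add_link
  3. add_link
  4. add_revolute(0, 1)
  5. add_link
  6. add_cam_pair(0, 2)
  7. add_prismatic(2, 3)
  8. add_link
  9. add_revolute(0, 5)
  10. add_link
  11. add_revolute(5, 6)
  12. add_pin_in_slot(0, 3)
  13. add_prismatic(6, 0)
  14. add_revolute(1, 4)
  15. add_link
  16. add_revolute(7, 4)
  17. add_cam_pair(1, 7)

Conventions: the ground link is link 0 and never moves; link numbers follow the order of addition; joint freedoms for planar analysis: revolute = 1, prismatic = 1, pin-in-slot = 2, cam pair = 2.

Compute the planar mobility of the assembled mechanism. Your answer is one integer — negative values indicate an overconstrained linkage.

ground; <1,0,0>
#1 <2,0,0>
#2 <3,0,0>
#3 <4,0,0>
R:0↔1 J1 <4,1,0>
#4 <5,1,0>
C:0↔2 J2 <5,1,1>
P:2↔3 J1 <5,2,1>
#5 <6,2,1>
R:0↔5 J1 <6,3,1>
#6 <7,3,1>
R:5↔6 J1 <7,4,1>
PS:0↔3 J2 <7,4,2>
P:6↔0 J1 <7,5,2>
R:1↔4 J1 <7,6,2>
#7 <8,6,2>
R:7↔4 J1 <8,7,2>
C:1↔7 J2 <8,7,3>
3×7 − 2×7 − 1×3 = 4

M = 4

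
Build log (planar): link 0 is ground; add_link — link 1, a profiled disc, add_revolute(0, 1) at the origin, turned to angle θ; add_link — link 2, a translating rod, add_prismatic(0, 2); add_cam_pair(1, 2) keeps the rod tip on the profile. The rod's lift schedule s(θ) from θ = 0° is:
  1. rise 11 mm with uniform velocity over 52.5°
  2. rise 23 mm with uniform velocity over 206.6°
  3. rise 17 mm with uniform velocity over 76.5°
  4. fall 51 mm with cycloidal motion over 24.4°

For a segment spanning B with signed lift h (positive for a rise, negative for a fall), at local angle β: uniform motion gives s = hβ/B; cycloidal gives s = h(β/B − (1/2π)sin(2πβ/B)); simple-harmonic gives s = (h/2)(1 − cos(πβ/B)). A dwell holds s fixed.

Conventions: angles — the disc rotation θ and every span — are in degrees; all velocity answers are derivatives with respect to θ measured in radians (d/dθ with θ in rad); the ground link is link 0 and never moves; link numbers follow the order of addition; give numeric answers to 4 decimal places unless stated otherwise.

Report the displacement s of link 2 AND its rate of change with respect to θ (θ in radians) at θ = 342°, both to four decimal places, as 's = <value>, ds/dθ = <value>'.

seg 1 [0°–52.5°] uniform, h=11: full span → s += 11 → s = 11.0000
seg 2 [52.5°–259.1°] uniform, h=23: full span → s += 23 → s = 34.0000
seg 3 [259.1°–335.6°] uniform, h=17: full span → s += 17 → s = 51.0000
seg 4 [335.6°–360°] cycloidal, h=-51: θ=342° here. β=6.4, B=24.4. -51·(0.2623 − sin(2π·0.2623)/(2π)) = -5.2844 → s = 45.7156
velocity in seg [335.6°–360°] (cycloidal), θ in radians: β = 6.4° = 0.1117 rad, B = 24.4° = 0.4259 rad; ds/dθ = (h/B)(1 − cos(2πβ/B)) = ((-51)/0.4259)(1 − cos(2π·0.2623)) = -128.999918 mm/rad

s = 45.7156, ds/dθ = -128.9999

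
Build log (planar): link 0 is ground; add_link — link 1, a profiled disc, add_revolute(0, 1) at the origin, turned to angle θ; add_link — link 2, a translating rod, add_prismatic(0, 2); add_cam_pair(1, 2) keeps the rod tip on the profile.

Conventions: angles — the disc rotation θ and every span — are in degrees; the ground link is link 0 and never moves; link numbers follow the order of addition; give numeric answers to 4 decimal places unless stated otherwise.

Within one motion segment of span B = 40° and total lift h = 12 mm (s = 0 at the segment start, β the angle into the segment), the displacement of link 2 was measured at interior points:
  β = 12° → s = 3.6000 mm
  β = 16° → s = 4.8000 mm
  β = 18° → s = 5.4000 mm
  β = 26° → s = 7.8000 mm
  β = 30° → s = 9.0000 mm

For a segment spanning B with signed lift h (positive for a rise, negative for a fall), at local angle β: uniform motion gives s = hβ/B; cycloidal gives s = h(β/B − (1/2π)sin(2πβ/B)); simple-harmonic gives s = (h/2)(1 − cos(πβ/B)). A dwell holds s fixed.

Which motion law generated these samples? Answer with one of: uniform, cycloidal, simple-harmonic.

candidates at β/B = r: uniform s = h·r (linear in β); cycloidal s = h·(r − sin(2πr)/(2π)); simple-harmonic s = (h/2)(1 − cos(πr))
β=12°: printed 3.6000 | uniform 3.6000, cycloidal 1.7836, simple-harmonic 2.4733
β=16°: printed 4.8000 | uniform 4.8000, cycloidal 3.6774, simple-harmonic 4.1459
β=18°: printed 5.4000 | uniform 5.4000, cycloidal 4.8098, simple-harmonic 5.0614
β=26°: printed 7.8000 | uniform 7.8000, cycloidal 9.3451, simple-harmonic 8.7239
β=30°: printed 9.0000 | uniform 9.0000, cycloidal 10.9099, simple-harmonic 10.2426
only one law matches every sample → uniform

uniform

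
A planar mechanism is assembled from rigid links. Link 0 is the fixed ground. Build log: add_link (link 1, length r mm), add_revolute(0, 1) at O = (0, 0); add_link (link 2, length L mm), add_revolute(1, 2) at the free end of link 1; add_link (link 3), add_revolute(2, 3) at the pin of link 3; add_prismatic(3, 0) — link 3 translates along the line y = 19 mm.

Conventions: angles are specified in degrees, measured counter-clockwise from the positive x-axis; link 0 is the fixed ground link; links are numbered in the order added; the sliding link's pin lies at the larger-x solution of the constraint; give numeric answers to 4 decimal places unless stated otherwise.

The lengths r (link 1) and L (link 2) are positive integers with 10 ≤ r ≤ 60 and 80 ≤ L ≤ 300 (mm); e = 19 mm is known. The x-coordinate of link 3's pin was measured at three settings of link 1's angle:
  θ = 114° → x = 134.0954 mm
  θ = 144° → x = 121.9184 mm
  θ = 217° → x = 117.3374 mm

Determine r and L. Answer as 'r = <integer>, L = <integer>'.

constraint per measurement: (x − r cos θ)² + (r sin θ − e)² = L²
subtracting the θ₁ and θ₂ equations cancels the r² and L² terms:
r = (x₁² − x₂²) / (2[(x₁cos θ₁ + e sin θ₁) − (x₂cos θ₂ + e sin θ₂)]) = 31.0000 → r = 31
L² = (x₁ − r cos θ₁)² + (r sin θ₁ − e)² = 21608.9935 → L = 147.0000 → L = 147
check at θ₃=217°: x = 117.3374 (printed 117.3374) ✓

r = 31, L = 147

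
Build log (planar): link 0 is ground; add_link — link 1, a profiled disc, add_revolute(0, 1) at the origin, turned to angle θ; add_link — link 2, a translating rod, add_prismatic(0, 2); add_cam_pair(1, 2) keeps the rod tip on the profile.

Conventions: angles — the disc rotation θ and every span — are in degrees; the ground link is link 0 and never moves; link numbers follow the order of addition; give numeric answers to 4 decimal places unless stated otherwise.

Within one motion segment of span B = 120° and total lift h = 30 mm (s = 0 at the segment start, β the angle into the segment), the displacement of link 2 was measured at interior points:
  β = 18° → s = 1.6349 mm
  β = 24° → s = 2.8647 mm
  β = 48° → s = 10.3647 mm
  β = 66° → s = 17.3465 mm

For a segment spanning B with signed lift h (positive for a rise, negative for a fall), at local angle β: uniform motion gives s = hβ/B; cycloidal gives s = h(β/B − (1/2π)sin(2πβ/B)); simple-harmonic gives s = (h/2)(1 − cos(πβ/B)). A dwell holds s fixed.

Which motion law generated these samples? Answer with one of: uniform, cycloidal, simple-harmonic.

candidates at β/B = r: uniform s = h·r (linear in β); cycloidal s = h·(r − sin(2πr)/(2π)); simple-harmonic s = (h/2)(1 − cos(πr))
β=18°: printed 1.6349 | uniform 4.5000, cycloidal 0.6372, simple-harmonic 1.6349
β=24°: printed 2.8647 | uniform 6.0000, cycloidal 1.4590, simple-harmonic 2.8647
β=48°: printed 10.3647 | uniform 12.0000, cycloidal 9.1935, simple-harmonic 10.3647
β=66°: printed 17.3465 | uniform 16.5000, cycloidal 17.9754, simple-harmonic 17.3465
only one law matches every sample → simple-harmonic

simple-harmonic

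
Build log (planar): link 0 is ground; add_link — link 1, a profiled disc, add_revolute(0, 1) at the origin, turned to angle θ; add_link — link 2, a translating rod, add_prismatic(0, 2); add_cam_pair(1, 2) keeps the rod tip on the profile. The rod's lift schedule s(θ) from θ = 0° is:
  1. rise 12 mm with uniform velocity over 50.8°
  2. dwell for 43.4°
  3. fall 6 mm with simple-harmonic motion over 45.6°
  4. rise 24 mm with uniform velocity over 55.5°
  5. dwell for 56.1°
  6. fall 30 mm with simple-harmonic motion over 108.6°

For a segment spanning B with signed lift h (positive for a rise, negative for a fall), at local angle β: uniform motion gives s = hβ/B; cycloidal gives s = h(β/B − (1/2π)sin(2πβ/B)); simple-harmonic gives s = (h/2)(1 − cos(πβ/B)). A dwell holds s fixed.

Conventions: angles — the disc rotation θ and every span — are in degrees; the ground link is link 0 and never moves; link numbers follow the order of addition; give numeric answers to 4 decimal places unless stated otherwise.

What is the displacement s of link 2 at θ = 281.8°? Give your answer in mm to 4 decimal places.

seg 1 [0°–50.8°] uniform, h=12: full span → s += 12 → s = 12.0000
seg 2 [50.8°–94.2°] dwell: s stays 12.0000
seg 3 [94.2°–139.8°] simple-harmonic, h=-6: full span → s += -6 → s = 6.0000
seg 4 [139.8°–195.3°] uniform, h=24: full span → s += 24 → s = 30.0000
seg 5 [195.3°–251.4°] dwell: s stays 30.0000
seg 6 [251.4°–360°] simple-harmonic, h=-30: θ=281.8° here. β=30.4, B=108.6. -30/2·(1 − cos(π·0.2799)) = -5.4360 → s = 24.5640

24.5640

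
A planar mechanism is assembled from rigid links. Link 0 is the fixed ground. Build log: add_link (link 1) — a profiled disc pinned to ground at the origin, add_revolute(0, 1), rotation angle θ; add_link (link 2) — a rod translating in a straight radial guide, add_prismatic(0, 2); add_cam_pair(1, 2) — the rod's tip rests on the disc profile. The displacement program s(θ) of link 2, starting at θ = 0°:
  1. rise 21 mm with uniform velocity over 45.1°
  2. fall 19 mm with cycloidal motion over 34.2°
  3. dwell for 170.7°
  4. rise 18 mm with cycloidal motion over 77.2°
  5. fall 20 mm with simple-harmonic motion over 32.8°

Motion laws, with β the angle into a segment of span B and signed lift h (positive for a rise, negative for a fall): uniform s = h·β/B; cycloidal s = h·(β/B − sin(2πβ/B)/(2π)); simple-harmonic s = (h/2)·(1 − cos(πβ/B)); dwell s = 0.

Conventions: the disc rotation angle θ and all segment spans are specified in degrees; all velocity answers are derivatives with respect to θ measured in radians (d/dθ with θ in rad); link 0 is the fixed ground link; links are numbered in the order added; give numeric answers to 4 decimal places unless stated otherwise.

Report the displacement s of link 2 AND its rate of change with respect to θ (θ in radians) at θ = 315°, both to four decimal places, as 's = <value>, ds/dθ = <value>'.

seg 1 [0°–45.1°] uniform, h=21: full span → s += 21 → s = 21.0000
seg 2 [45.1°–79.3°] cycloidal, h=-19: full span → s += -19 → s = 2.0000
seg 3 [79.3°–250°] dwell: s stays 2.0000
seg 4 [250°–327.2°] cycloidal, h=18: θ=315° here. β=65, B=77.2. 18·(0.8420 − sin(2π·0.8420)/(2π)) = 17.5551 → s = 19.5551
velocity in seg [250°–327.2°] (cycloidal), θ in radians: β = 65° = 1.1345 rad, B = 77.2° = 1.3474 rad; ds/dθ = (h/B)(1 − cos(2πβ/B)) = (18/1.3474)(1 − cos(2π·0.8420)) = 6.061958 mm/rad

s = 19.5551, ds/dθ = 6.0620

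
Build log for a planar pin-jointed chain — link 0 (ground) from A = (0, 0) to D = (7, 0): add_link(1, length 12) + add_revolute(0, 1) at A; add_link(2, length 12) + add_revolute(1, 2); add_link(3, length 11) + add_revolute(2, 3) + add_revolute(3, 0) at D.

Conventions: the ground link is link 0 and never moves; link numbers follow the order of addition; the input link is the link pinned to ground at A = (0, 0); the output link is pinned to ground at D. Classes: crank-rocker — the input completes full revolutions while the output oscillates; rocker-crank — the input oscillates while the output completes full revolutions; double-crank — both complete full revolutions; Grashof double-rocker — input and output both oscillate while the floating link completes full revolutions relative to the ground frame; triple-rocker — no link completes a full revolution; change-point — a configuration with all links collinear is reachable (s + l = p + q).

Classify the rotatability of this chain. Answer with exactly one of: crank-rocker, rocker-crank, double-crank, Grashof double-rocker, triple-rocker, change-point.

lengths: ground=7, input=12, coupler=12, output=11
sorted: s=7 (shortest), l=12 (longest), p+q=23
s + l = 19 vs p + q = 23
s + l < p + q (Grashof) with shortest = ground link → double-crank

double-crank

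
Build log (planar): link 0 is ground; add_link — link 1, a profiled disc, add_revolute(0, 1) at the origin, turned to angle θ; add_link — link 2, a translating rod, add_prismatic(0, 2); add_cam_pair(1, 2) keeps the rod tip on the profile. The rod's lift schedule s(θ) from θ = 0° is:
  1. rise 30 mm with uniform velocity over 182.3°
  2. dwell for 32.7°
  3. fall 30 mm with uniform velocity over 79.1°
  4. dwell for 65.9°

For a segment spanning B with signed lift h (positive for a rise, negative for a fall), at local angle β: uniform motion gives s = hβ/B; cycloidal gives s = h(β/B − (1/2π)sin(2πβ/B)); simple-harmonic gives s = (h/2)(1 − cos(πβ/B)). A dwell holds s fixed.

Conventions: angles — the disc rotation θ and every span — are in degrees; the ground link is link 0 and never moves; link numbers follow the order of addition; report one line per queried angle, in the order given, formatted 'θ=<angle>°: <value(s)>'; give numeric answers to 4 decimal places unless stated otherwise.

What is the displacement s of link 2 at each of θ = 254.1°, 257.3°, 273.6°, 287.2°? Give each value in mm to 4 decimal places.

seg 1 [0°–182.3°] uniform, h=30: full span → s += 30 → s = 30.0000
seg 2 [182.3°–215°] dwell: s stays 30.0000
seg 3 [215°–294.1°] uniform, h=-30: θ=254.1° here. β=39.1, B=79.1. -30·39.1/79.1 = -14.8293 → s = 15.1707
seg 3 [215°–294.1°] uniform, h=-30: θ=257.3° here. β=42.3, B=79.1. -30·42.3/79.1 = -16.0430 → s = 13.9570
seg 3 [215°–294.1°] uniform, h=-30: θ=273.6° here. β=58.6, B=79.1. -30·58.6/79.1 = -22.2250 → s = 7.7750
seg 3 [215°–294.1°] uniform, h=-30: θ=287.2° here. β=72.2, B=79.1. -30·72.2/79.1 = -27.3831 → s = 2.6169

θ=254.1°: 15.1707
θ=257.3°: 13.9570
θ=273.6°: 7.7750
θ=287.2°: 2.6169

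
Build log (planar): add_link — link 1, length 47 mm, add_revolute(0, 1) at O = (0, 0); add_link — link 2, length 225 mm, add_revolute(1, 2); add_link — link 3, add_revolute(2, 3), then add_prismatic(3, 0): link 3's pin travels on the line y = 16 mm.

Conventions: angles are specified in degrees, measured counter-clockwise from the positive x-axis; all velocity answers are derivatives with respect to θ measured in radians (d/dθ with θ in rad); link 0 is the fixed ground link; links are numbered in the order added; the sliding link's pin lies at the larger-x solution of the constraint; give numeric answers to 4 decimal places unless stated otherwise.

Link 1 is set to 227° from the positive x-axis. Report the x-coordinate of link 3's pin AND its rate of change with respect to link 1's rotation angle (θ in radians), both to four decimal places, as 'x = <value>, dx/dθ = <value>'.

geometry: r = 47 mm, L = 225 mm, e = 16 mm
crank pin P = (r cos θ, r sin θ) = (-32.053923, -34.373624)
h = r sin θ − e = -34.373624 − 16 = -50.373624
x = r cos θ + √(L² − h²) = -32.053923 + 219.288618 = 187.234695
dx/dθ = −r sin θ − h·r cos θ/√(L² − h²) (θ in radians; h = -50.373624) = 27.010395

x = 187.2347, dx/dθ = 27.0104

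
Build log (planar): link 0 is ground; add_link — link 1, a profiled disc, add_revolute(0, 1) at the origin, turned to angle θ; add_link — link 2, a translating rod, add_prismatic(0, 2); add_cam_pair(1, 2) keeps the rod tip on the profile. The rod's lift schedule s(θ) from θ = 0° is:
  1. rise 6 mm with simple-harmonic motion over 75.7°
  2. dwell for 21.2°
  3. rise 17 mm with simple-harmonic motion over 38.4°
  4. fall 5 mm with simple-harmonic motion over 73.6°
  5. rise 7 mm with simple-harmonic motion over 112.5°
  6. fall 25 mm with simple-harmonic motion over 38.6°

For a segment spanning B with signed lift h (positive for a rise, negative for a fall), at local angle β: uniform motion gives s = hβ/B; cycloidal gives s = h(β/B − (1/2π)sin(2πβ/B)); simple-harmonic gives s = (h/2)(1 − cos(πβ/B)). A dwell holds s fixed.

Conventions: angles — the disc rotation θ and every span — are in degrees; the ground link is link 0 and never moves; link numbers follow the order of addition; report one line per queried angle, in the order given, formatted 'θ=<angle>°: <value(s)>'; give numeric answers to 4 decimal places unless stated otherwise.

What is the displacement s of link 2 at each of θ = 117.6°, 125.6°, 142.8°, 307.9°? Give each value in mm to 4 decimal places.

seg 1 [0°–75.7°] simple-harmonic, h=6: full span → s += 6 → s = 6.0000
seg 2 [75.7°–96.9°] dwell: s stays 6.0000
seg 3 [96.9°–135.3°] simple-harmonic, h=17: θ=117.6° here. β=20.7, B=38.4. 17/2·(1 − cos(π·0.5391)) = 9.5405 → s = 15.5405
seg 3 [96.9°–135.3°] simple-harmonic, h=17: θ=125.6° here. β=28.7, B=38.4. 17/2·(1 − cos(π·0.7474)) = 14.4610 → s = 20.4610
seg 3 [96.9°–135.3°] simple-harmonic, h=17: full span → s += 17 → s = 23.0000
seg 4 [135.3°–208.9°] simple-harmonic, h=-5: θ=142.8° here. β=7.5, B=73.6. -5/2·(1 − cos(π·0.1019)) = -0.1270 → s = 22.8730
seg 4 [135.3°–208.9°] simple-harmonic, h=-5: full span → s += -5 → s = 18.0000
seg 5 [208.9°–321.4°] simple-harmonic, h=7: θ=307.9° here. β=99, B=112.5. 7/2·(1 − cos(π·0.8800)) = 6.7542 → s = 24.7542

θ=117.6°: 15.5405
θ=125.6°: 20.4610
θ=142.8°: 22.8730
θ=307.9°: 24.7542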